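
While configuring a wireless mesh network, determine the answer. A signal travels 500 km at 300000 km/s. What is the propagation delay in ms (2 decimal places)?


Given: distance = 500 km, speed = 300000 km/s
Delay = distance / speed = 500 / 300000 seconds
Delay in ms = 500 * 1000 / 300000
Delay = 1.6667 ms
Rounded to 2 dp = 1.67 ms

1.67


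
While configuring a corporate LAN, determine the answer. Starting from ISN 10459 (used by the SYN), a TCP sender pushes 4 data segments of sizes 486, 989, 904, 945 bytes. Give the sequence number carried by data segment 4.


The SYN occupies sequence number ISN = 10459, so the first data byte is ISN + 1 = 10460.
SEQ of data segment i = (ISN + 1) + sum of payload sizes of segments 1..i-1.
Segment 1: SEQ = 10460, payload = 486 bytes
Segment 2: SEQ = 10946, payload = 989 bytes
Segment 3: SEQ = 11935, payload = 904 bytes
Segment 4: SEQ = 12839, payload = 945 bytes
SEQ of segment 4 = 10460 + 486 + 989 + 904 = 12839

12839


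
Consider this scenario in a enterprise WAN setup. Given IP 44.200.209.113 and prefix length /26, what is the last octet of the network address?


Given: IP = 44.200.209.113, prefix = /26
Subnet mask = 255.255.255.192
Last octet of IP: 113
Last octet of mask: 192
Network last octet = 113 AND 192 = 64

64


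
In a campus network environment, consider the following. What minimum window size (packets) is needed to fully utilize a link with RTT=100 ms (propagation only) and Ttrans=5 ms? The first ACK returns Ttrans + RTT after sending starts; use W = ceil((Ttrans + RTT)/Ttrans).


Given: Ttrans = 5 ms, RTT = 100 ms (= 2 * Tprop, Tprop = 50 ms)
Time until first ACK returns = Ttrans + RTT = 5 + 100 = 105 ms
Need W * Ttrans >= Ttrans + RTT  ->  W >= (Ttrans + RTT) / Ttrans
(Ttrans + RTT) / Ttrans = 105 / 5 = 21
W_min = ceil(21) = 21

21


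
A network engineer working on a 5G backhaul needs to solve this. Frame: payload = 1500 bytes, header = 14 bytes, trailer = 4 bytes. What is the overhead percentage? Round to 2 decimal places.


Given: payload = 1500 B, header = 14 B, trailer = 4 B
Overhead bytes = header + trailer = 14 + 4 = 18
Total frame = payload + overhead = 1500 + 18 = 1518
Overhead % = 18 / 1518 * 100 = 1.1858% -> 1.19% (2 dp)

1.19


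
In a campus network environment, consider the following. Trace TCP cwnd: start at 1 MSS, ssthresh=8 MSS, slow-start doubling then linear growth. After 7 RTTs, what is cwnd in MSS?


RTT 0: cwnd = 1 MSS (initial)
RTT 1: cwnd = 2 MSS (slow start, doubled)
RTT 2: cwnd = 4 MSS (slow start, doubled)
RTT 3: cwnd = 8 MSS (slow start, doubled)
RTT 4: cwnd = 9 MSS (congestion avoidance, +1)
RTT 5: cwnd = 10 MSS (congestion avoidance, +1)
RTT 6: cwnd = 11 MSS (congestion avoidance, +1)
RTT 7: cwnd = 12 MSS (congestion avoidance, +1)

12


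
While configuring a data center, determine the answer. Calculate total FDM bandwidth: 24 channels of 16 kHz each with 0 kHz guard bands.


Given: 24 channels, 16 kHz each, guard = 0 kHz
Channel bandwidth = 24 * 16 = 384 kHz
Guard bands = 23 gaps * 0 kHz = 0 kHz
Total = 384 + 0 = 384 kHz

384


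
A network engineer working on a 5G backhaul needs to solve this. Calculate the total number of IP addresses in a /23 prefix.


Given: CIDR prefix /23
Host bits = 32 - 23 = 9
Total addresses = 2^9 = 512

512


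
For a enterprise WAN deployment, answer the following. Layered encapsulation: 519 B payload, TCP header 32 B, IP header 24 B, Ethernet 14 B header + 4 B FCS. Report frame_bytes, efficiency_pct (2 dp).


TCP segment = 519 + 32 = 551 B
IP packet = 551 + 24 = 575 B
Ethernet frame = 575 + 14 + 4 = 593 B
Efficiency = app / frame = 519 / 593 = 0.875211 = 87.5211% -> 87.52% (2 dp)

593, 87.52


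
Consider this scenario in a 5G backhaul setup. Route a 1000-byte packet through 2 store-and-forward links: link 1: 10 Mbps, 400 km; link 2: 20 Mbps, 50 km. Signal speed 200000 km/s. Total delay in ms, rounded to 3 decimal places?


Packet = 1000 bytes = 8000 bits. Store-and-forward: sum (t_trans + t_prop) per link.
Link 1: t_trans = 8000/(10*10^6) s = 0.8000 ms; t_prop = 400/200000 s = 2.0000 ms; subtotal = 2.8000 ms
Link 2: t_trans = 8000/(20*10^6) s = 0.4000 ms; t_prop = 50/200000 s = 0.2500 ms; subtotal = 0.6500 ms
End-to-end = 2.8000 + 0.6500 = 3.4500 ms -> 3.450 ms (3 dp)

3.450


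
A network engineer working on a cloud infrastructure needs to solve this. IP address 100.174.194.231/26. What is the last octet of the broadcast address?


Given: IP = 100.174.194.231, prefix = /26
Host bits = 32 - 26 = 6
Network last octet = 231 AND mask = 192
Host part size = 2^6 - 1 = 63
Broadcast last octet = 192 OR 63 = 255

255


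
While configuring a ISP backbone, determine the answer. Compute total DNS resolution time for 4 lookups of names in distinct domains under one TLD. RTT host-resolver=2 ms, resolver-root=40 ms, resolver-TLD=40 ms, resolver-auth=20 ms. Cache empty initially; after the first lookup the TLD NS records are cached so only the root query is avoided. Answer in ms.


Lookup 1 (cold cache): local + root + TLD + auth = 2 + 40 + 40 + 20 = 102 ms
Lookups 2..4 (TLD NS cached -> skip root; new domain -> still ask TLD and auth): local + TLD + auth = 2 + 40 + 20 = 62 ms each
Remaining 3 lookups: 3 * 62 = 186 ms
Total = 102 + 186 = 288 ms

288


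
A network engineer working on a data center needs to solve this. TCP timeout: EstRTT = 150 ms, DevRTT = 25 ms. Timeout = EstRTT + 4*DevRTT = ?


Given: EstRTT = 150 ms, DevRTT = 25 ms
Timeout = EstRTT + 4 * DevRTT
4 * DevRTT = 4 * 25 = 100
Timeout = 150 + 100 = 250 ms

250


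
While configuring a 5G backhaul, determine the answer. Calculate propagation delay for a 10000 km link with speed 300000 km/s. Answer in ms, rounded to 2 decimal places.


Given: distance = 10000 km, speed = 300000 km/s
Delay = distance / speed = 10000 / 300000 seconds
Delay in ms = 10000 * 1000 / 300000
Delay = 33.3333 ms
Rounded to 2 dp = 33.33 ms

33.33


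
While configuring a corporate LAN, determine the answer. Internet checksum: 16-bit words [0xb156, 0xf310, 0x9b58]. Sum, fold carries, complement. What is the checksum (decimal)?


Given words: [0xb156, 0xf310, 0x9b58]
Step 1: Sum all words
Raw sum = 45398 + 62224 + 39768 = 147390
Step 2: Fold carry: (16318 + 2) = 16320
One's complement = ~16320 & 0xFFFF = 49215

49215


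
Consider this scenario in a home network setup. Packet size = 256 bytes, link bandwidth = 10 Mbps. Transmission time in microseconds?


Given: packet = 256 bytes, bandwidth = 10 Mbps
Packet in bits = 256 * 8 = 2048 bits
Bandwidth = 10 * 10^6 = 10000000 bps
Time = 2048 / 10000000 seconds
Time in us = 2048 * 10^6 / 10000000 = 204.8

204.8


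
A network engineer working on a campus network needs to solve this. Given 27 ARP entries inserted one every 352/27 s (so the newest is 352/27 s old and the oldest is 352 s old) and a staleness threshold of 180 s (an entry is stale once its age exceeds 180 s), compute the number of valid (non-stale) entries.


Ages are k * 352/27 s for k = 1..27 (spacing = 13.0370 s).
Entry k is valid iff k * 352/27 <= 180 iff k <= 27 * 180 / 352 = 13.8068
n_valid = floor(13.8068) = 13
(n_stale = 27 - 13 = 14)

13


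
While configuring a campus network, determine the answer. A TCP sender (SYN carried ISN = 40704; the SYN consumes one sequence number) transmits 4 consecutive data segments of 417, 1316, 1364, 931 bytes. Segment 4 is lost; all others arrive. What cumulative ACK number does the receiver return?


SYN uses sequence number 40704; first data byte = ISN + 1 = 40705.
Segment 1: SEQ = 40705, len = 417 B, covers [40705, 41121]
Segment 2: SEQ = 41122, len = 1316 B, covers [41122, 42437]
Segment 3: SEQ = 42438, len = 1364 B, covers [42438, 43801]
Segment 4: SEQ = 43802, len = 931 B, covers [43802, 44732] [LOST]
In-order data received: bytes [40705, 43801] (segments 1..3).
Segment 4 missing -> gap begins at byte 43802.
Cumulative ACK = next expected in-order byte = 40705 + 417 + 1316 + 1364 = 43802

43802


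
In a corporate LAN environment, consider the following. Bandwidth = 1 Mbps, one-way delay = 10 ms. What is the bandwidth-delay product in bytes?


Given: bandwidth = 1 Mbps, delay = 10 ms
BDP in bits = 1 * 10^6 * 10 / 1000
BDP in bits = 10000
BDP in bytes = 10000 / 8 = 1250

1250


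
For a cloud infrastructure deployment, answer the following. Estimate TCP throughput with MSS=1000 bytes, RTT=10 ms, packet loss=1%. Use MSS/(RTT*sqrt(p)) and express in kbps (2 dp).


Given: MSS = 1000 bytes, RTT = 10 ms, loss = 1%
RTT in seconds = 10 / 1000 = 0.01
Loss rate = 1% = 0.01
sqrt(loss) = sqrt(0.01) = 0.1
Throughput (bytes/s) = 1000 / (0.01 * 0.1) = 1000000.0000
Throughput (kbps) = 1000000.0000 * 8 / 1000 = 8000.000000 -> 8000.00 kbps (2 dp)

8000.00


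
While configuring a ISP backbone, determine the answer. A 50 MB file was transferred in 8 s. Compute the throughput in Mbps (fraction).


Given: file = 50 MB, time = 8 s
File in Mb = 50 * 8 = 400 Mb
Throughput = 400 / 8 Mbps
Throughput = 50 Mbps

50


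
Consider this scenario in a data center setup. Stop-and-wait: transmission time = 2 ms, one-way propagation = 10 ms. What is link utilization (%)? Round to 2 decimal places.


Given: Ttrans = 2 ms, Tprop = 10 ms
RTT = 2 * Tprop = 2 * 10 = 20 ms
U = Ttrans / (Ttrans + RTT)
U = 2 / (2 + 20)
U = 2 / 22 = 0.090909
U% = 9.09%

9.09


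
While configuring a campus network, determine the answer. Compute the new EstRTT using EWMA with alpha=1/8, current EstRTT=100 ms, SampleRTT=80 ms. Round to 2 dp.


Given: EstRTT = 100 ms, SampleRTT = 80 ms, alpha = 1/8
New EstRTT = (1 - alpha) * EstRTT + alpha * SampleRTT
(7/8) * 100 = 87.5
(1/8) * 80 = 10
New EstRTT = 87.5 + 10 = 97.5 ms -> 97.50 ms (2 dp)

97.50


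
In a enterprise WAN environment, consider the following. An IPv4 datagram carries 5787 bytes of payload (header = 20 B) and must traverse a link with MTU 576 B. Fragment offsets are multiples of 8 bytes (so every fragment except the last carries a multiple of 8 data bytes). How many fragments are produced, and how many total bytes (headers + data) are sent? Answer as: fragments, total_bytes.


Max data per non-final fragment = floor((MTU - header)/8)*8 = floor((576 - 20)/8)*8 = floor(556/8)*8 = 552 B
Final fragment needs no 8-byte alignment: it can carry up to MTU - header = 556 B
Non-final fragments needed = ceil((payload - 556) / 552) = ceil(5231/552) = ceil(9.4764) = 10
Number of fragments = 10 + 1 = 11
Fragment sizes (data): 10 * 552 B + 267 B (last, 267 <= 556 OK)
Total bytes sent = payload + n_frags * header = 5787 + 11*20 = 5787 + 220 = 6007 B

11, 6007


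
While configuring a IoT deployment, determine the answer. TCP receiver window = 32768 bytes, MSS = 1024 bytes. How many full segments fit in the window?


Given: RWND = 32768 bytes, MSS = 1024 bytes
Full segments = floor(RWND / MSS)
Full segments = floor(32768 / 1024)
Full segments = floor(32.0) = 32

32


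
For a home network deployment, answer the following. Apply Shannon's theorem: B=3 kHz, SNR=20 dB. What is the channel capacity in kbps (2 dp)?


Given: B = 3 kHz, SNR = 20 dB
SNR linear = 10^(20/10) = 100
1 + SNR = 101
log2(101) = 6.6582114828
C = 3 * 1000 * 6.6582114828 = 19974.6344 bps
C = 19.974634 kbps -> 19.97 kbps (2 dp)

19.97


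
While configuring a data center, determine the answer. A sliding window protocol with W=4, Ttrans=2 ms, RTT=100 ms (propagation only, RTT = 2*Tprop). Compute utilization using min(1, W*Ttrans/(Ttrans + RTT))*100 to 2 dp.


Given: W = 4, Ttrans = 2 ms, RTT = 100 ms (= 2 * Tprop, Tprop = 50 ms)
Cycle time = Ttrans + RTT = 2 + 100 = 102 ms (first packet sent until its ACK returns)
W * Ttrans = 4 * 2 = 8 ms of sending per cycle
W * Ttrans / (Ttrans + RTT) = 8 / 102 = 0.078431
U = min(1, 0.078431) = 0.078431
U% = 7.84%

7.84


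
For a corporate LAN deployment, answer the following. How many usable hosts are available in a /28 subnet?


Given: subnet mask /28
Host bits = 32 - 28 = 4
Total addresses = 2^4 = 16
Usable hosts = 16 - 2 (network + broadcast) = 14

14


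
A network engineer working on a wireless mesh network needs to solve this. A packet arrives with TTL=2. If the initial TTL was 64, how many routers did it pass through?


Given: initial TTL = 64, received TTL = 2
Hops = initial TTL - received TTL
Hops = 64 - 2 = 62

62


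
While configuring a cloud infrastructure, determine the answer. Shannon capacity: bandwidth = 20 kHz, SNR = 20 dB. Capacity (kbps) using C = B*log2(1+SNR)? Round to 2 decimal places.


Given: B = 20 kHz, SNR = 20 dB
SNR linear = 10^(20/10) = 100
1 + SNR = 101
log2(101) = 6.6582114828
C = 20 * 1000 * 6.6582114828 = 133164.2297 bps
C = 133.164230 kbps -> 133.16 kbps (2 dp)

133.16


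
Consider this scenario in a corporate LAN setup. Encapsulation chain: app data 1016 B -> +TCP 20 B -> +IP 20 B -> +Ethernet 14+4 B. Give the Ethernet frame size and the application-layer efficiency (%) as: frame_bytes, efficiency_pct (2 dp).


TCP segment = 1016 + 20 = 1036 B
IP packet = 1036 + 20 = 1056 B
Ethernet frame = 1056 + 14 + 4 = 1074 B
Efficiency = app / frame = 1016 / 1074 = 0.945996 = 94.5996% -> 94.60% (2 dp)

1074, 94.60


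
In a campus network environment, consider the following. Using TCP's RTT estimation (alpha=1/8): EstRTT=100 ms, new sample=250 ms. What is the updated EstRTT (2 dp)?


Given: EstRTT = 100 ms, SampleRTT = 250 ms, alpha = 1/8
New EstRTT = (1 - alpha) * EstRTT + alpha * SampleRTT
(7/8) * 100 = 87.5
(1/8) * 250 = 31.25
New EstRTT = 87.5 + 31.25 = 118.75 ms -> 118.75 ms (2 dp)

118.75


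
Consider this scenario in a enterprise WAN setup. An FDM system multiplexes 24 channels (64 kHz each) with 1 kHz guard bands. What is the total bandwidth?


Given: 24 channels, 64 kHz each, guard = 1 kHz
Channel bandwidth = 24 * 64 = 1536 kHz
Guard bands = 23 gaps * 1 kHz = 23 kHz
Total = 1536 + 23 = 1559 kHz

1559


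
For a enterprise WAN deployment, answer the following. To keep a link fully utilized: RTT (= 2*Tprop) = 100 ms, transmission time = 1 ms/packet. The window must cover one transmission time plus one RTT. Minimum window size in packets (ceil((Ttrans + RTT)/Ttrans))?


Given: Ttrans = 1 ms, RTT = 100 ms (= 2 * Tprop, Tprop = 50 ms)
Time until first ACK returns = Ttrans + RTT = 1 + 100 = 101 ms
Need W * Ttrans >= Ttrans + RTT  ->  W >= (Ttrans + RTT) / Ttrans
(Ttrans + RTT) / Ttrans = 101 / 1 = 101
W_min = ceil(101) = 101

101


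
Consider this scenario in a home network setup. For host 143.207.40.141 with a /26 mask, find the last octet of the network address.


Given: IP = 143.207.40.141, prefix = /26
Subnet mask = 255.255.255.192
Last octet of IP: 141
Last octet of mask: 192
Network last octet = 141 AND 192 = 128

128


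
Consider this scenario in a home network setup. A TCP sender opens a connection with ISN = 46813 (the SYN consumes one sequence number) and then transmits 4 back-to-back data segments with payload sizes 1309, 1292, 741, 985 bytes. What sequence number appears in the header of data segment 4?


The SYN occupies sequence number ISN = 46813, so the first data byte is ISN + 1 = 46814.
SEQ of data segment i = (ISN + 1) + sum of payload sizes of segments 1..i-1.
Segment 1: SEQ = 46814, payload = 1309 bytes
Segment 2: SEQ = 48123, payload = 1292 bytes
Segment 3: SEQ = 49415, payload = 741 bytes
Segment 4: SEQ = 50156, payload = 985 bytes
SEQ of segment 4 = 46814 + 1309 + 1292 + 741 = 50156

50156


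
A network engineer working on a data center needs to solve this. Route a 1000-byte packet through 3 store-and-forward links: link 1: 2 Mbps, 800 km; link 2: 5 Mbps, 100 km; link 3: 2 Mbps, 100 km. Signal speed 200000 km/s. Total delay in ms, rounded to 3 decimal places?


Packet = 1000 bytes = 8000 bits. Store-and-forward: sum (t_trans + t_prop) per link.
Link 1: t_trans = 8000/(2*10^6) s = 4.0000 ms; t_prop = 800/200000 s = 4.0000 ms; subtotal = 8.0000 ms
Link 2: t_trans = 8000/(5*10^6) s = 1.6000 ms; t_prop = 100/200000 s = 0.5000 ms; subtotal = 2.1000 ms
Link 3: t_trans = 8000/(2*10^6) s = 4.0000 ms; t_prop = 100/200000 s = 0.5000 ms; subtotal = 4.5000 ms
End-to-end = 8.0000 + 2.1000 + 4.5000 = 14.6000 ms -> 14.600 ms (3 dp)

14.600


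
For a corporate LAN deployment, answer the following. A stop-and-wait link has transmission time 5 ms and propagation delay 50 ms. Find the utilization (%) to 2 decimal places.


Given: Ttrans = 5 ms, Tprop = 50 ms
RTT = 2 * Tprop = 2 * 50 = 100 ms
U = Ttrans / (Ttrans + RTT)
U = 5 / (5 + 100)
U = 5 / 105 = 0.047619
U% = 4.76%

4.76


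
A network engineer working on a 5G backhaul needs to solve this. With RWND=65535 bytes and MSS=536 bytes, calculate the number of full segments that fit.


Given: RWND = 65535 bytes, MSS = 536 bytes
Full segments = floor(RWND / MSS)
Full segments = floor(65535 / 536)
Full segments = floor(122.2668) = 122

122


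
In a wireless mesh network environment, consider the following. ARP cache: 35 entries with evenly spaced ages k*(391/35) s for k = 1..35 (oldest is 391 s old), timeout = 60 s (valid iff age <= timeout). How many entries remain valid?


Ages are k * 391/35 s for k = 1..35 (spacing = 11.1714 s).
Entry k is valid iff k * 391/35 <= 60 iff k <= 35 * 60 / 391 = 5.3708
n_valid = floor(5.3708) = 5
(n_stale = 35 - 5 = 30)

5


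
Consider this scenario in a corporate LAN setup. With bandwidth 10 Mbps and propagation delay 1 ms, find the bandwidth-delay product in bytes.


Given: bandwidth = 10 Mbps, delay = 1 ms
BDP in bits = 10 * 10^6 * 1 / 1000
BDP in bits = 10000
BDP in bytes = 10000 / 8 = 1250

1250


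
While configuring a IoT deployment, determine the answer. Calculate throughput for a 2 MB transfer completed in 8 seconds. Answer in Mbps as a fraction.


Given: file = 2 MB, time = 8 s
File in Mb = 2 * 8 = 16 Mb
Throughput = 16 / 8 Mbps
Throughput = 2 Mbps

2


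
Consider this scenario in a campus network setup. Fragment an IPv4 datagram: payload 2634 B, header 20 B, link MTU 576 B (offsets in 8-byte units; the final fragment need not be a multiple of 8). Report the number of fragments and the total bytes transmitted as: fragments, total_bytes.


Max data per non-final fragment = floor((MTU - header)/8)*8 = floor((576 - 20)/8)*8 = floor(556/8)*8 = 552 B
Final fragment needs no 8-byte alignment: it can carry up to MTU - header = 556 B
Non-final fragments needed = ceil((payload - 556) / 552) = ceil(2078/552) = ceil(3.7645) = 4
Number of fragments = 4 + 1 = 5
Fragment sizes (data): 4 * 552 B + 426 B (last, 426 <= 556 OK)
Total bytes sent = payload + n_frags * header = 2634 + 5*20 = 2634 + 100 = 2734 B

5, 2734


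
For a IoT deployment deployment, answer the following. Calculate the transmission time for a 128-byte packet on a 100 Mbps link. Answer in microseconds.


Given: packet = 128 bytes, bandwidth = 100 Mbps
Packet in bits = 128 * 8 = 1024 bits
Bandwidth = 100 * 10^6 = 100000000 bps
Time = 1024 / 100000000 seconds
Time in us = 1024 * 10^6 / 100000000 = 10.24

10.24


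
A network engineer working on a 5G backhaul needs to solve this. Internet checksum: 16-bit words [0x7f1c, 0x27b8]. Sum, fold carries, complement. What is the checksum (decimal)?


Given words: [0x7f1c, 0x27b8]
Step 1: Sum all words
Raw sum = 32540 + 10168 = 42708
One's complement = ~42708 & 0xFFFF = 22827

22827


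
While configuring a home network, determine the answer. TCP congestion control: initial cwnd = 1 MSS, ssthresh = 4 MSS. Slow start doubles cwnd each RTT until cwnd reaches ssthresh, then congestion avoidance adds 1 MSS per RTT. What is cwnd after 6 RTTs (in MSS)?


RTT 0: cwnd = 1 MSS (initial)
RTT 1: cwnd = 2 MSS (slow start, doubled)
RTT 2: cwnd = 4 MSS (slow start, doubled)
RTT 3: cwnd = 5 MSS (congestion avoidance, +1)
RTT 4: cwnd = 6 MSS (congestion avoidance, +1)
RTT 5: cwnd = 7 MSS (congestion avoidance, +1)
RTT 6: cwnd = 8 MSS (congestion avoidance, +1)

8


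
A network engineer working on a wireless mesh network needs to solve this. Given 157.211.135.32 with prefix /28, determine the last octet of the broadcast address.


Given: IP = 157.211.135.32, prefix = /28
Host bits = 32 - 28 = 4
Network last octet = 32 AND mask = 32
Host part size = 2^4 - 1 = 15
Broadcast last octet = 32 OR 15 = 47

47


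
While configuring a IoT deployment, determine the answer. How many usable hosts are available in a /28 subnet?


Given: subnet mask /28
Host bits = 32 - 28 = 4
Total addresses = 2^4 = 16
Usable hosts = 16 - 2 (network + broadcast) = 14

14


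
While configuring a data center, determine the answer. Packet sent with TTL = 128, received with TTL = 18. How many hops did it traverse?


Given: initial TTL = 128, received TTL = 18
Hops = initial TTL - received TTL
Hops = 128 - 18 = 110

110


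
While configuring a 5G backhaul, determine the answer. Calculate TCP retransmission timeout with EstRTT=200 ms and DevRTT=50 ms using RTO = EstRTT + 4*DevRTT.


Given: EstRTT = 200 ms, DevRTT = 50 ms
Timeout = EstRTT + 4 * DevRTT
4 * DevRTT = 4 * 50 = 200
Timeout = 200 + 200 = 400 ms

400


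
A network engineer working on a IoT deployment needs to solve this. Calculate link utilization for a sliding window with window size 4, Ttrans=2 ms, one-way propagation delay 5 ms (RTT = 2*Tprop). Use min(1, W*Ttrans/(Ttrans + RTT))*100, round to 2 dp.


Given: W = 4, Ttrans = 2 ms, RTT = 10 ms (= 2 * Tprop, Tprop = 5 ms)
Cycle time = Ttrans + RTT = 2 + 10 = 12 ms (first packet sent until its ACK returns)
W * Ttrans = 4 * 2 = 8 ms of sending per cycle
W * Ttrans / (Ttrans + RTT) = 8 / 12 = 0.666667
U = min(1, 0.666667) = 0.666667
U% = 66.67%

66.67


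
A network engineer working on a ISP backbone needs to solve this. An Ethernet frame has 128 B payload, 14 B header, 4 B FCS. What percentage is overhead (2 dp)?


Given: payload = 128 B, header = 14 B, trailer = 4 B
Overhead bytes = header + trailer = 14 + 4 = 18
Total frame = payload + overhead = 128 + 18 = 146
Overhead % = 18 / 146 * 100 = 12.3288% -> 12.33% (2 dp)

12.33


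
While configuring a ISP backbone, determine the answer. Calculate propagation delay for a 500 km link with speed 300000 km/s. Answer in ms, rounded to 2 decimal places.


Given: distance = 500 km, speed = 300000 km/s
Delay = distance / speed = 500 / 300000 seconds
Delay in ms = 500 * 1000 / 300000
Delay = 1.6667 ms
Rounded to 2 dp = 1.67 ms

1.67


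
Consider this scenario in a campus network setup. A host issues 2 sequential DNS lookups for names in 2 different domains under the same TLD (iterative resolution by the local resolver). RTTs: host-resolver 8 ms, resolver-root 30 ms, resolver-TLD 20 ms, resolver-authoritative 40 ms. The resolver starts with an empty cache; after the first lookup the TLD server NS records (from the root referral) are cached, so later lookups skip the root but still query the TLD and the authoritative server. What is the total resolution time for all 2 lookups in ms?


Lookup 1 (cold cache): local + root + TLD + auth = 8 + 30 + 20 + 40 = 98 ms
Lookups 2..2 (TLD NS cached -> skip root; new domain -> still ask TLD and auth): local + TLD + auth = 8 + 20 + 40 = 68 ms each
Remaining 1 lookups: 1 * 68 = 68 ms
Total = 98 + 68 = 166 ms

166


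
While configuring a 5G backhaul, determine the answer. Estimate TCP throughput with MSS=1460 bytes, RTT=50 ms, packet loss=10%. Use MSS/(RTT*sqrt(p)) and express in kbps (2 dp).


Given: MSS = 1460 bytes, RTT = 50 ms, loss = 10%
RTT in seconds = 50 / 1000 = 0.05
Loss rate = 10% = 0.1
sqrt(loss) = sqrt(0.1) = 0.316227766017
Throughput (bytes/s) = 1460 / (0.05 * 0.316227766017) = 92338.5077
Throughput (kbps) = 92338.5077 * 8 / 1000 = 738.708061 -> 738.71 kbps (2 dp)

738.71


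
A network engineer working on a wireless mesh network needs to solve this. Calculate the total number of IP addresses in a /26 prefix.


Given: CIDR prefix /26
Host bits = 32 - 26 = 6
Total addresses = 2^6 = 64

64


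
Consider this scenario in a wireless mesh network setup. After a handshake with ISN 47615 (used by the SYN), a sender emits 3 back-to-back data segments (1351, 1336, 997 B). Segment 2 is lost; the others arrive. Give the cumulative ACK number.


SYN uses sequence number 47615; first data byte = ISN + 1 = 47616.
Segment 1: SEQ = 47616, len = 1351 B, covers [47616, 48966]
Segment 2: SEQ = 48967, len = 1336 B, covers [48967, 50302] [LOST]
Segment 3: SEQ = 50303, len = 997 B, covers [50303, 51299]
In-order data received: bytes [47616, 48966] (segments 1..1).
Segment 2 missing -> gap begins at byte 48967; later segments buffered out of order.
Cumulative ACK = next expected in-order byte = 47616 + 1351 = 48967

48967


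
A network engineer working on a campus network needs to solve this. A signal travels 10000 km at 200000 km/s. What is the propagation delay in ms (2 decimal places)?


Given: distance = 10000 km, speed = 200000 km/s
Delay = distance / speed = 10000 / 200000 seconds
Delay in ms = 10000 * 1000 / 200000
Delay = 50.0000 ms
Rounded to 2 dp = 50.00 ms

50.00


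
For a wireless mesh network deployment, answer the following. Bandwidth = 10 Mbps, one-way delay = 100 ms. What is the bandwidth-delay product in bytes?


Given: bandwidth = 10 Mbps, delay = 100 ms
BDP in bits = 10 * 10^6 * 100 / 1000
BDP in bits = 1000000
BDP in bytes = 1000000 / 8 = 125000

125000


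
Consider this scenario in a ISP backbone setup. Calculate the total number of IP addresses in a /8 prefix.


Given: CIDR prefix /8
Host bits = 32 - 8 = 24
Total addresses = 2^24 = 16777216

16777216


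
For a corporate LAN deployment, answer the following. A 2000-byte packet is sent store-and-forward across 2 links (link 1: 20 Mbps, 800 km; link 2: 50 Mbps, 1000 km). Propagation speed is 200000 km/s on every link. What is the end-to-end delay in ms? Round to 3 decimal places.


Packet = 2000 bytes = 16000 bits. Store-and-forward: sum (t_trans + t_prop) per link.
Link 1: t_trans = 16000/(20*10^6) s = 0.8000 ms; t_prop = 800/200000 s = 4.0000 ms; subtotal = 4.8000 ms
Link 2: t_trans = 16000/(50*10^6) s = 0.3200 ms; t_prop = 1000/200000 s = 5.0000 ms; subtotal = 5.3200 ms
End-to-end = 4.8000 + 5.3200 = 10.1200 ms -> 10.120 ms (3 dp)

10.120


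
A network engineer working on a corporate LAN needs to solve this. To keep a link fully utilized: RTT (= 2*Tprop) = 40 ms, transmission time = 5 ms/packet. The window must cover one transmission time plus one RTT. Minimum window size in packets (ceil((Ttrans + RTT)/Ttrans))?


Given: Ttrans = 5 ms, RTT = 40 ms (= 2 * Tprop, Tprop = 20 ms)
Time until first ACK returns = Ttrans + RTT = 5 + 40 = 45 ms
Need W * Ttrans >= Ttrans + RTT  ->  W >= (Ttrans + RTT) / Ttrans
(Ttrans + RTT) / Ttrans = 45 / 5 = 9
W_min = ceil(9) = 9

9


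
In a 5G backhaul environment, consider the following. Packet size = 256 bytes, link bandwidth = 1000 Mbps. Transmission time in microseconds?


Given: packet = 256 bytes, bandwidth = 1000 Mbps
Packet in bits = 256 * 8 = 2048 bits
Bandwidth = 1000 * 10^6 = 1000000000 bps
Time = 2048 / 1000000000 seconds
Time in us = 2048 * 10^6 / 1000000000 = 2.048

2.048


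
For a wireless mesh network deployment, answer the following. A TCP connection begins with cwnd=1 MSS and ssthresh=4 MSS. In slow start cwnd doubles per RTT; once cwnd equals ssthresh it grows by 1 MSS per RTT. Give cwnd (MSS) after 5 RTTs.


RTT 0: cwnd = 1 MSS (initial)
RTT 1: cwnd = 2 MSS (slow start, doubled)
RTT 2: cwnd = 4 MSS (slow start, doubled)
RTT 3: cwnd = 5 MSS (congestion avoidance, +1)
RTT 4: cwnd = 6 MSS (congestion avoidance, +1)
RTT 5: cwnd = 7 MSS (congestion avoidance, +1)

7


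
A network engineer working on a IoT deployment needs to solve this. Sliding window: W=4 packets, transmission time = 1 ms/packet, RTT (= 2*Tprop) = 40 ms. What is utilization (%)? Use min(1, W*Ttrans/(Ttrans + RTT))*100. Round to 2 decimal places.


Given: W = 4, Ttrans = 1 ms, RTT = 40 ms (= 2 * Tprop, Tprop = 20 ms)
Cycle time = Ttrans + RTT = 1 + 40 = 41 ms (first packet sent until its ACK returns)
W * Ttrans = 4 * 1 = 4 ms of sending per cycle
W * Ttrans / (Ttrans + RTT) = 4 / 41 = 0.097561
U = min(1, 0.097561) = 0.097561
U% = 9.76%

9.76


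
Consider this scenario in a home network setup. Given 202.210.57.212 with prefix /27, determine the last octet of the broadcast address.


Given: IP = 202.210.57.212, prefix = /27
Host bits = 32 - 27 = 5
Network last octet = 212 AND mask = 192
Host part size = 2^5 - 1 = 31
Broadcast last octet = 192 OR 31 = 223

223


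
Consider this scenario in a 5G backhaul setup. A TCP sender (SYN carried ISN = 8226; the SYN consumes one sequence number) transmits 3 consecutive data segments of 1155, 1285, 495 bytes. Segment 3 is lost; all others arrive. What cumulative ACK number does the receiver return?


SYN uses sequence number 8226; first data byte = ISN + 1 = 8227.
Segment 1: SEQ = 8227, len = 1155 B, covers [8227, 9381]
Segment 2: SEQ = 9382, len = 1285 B, covers [9382, 10666]
Segment 3: SEQ = 10667, len = 495 B, covers [10667, 11161] [LOST]
In-order data received: bytes [8227, 10666] (segments 1..2).
Segment 3 missing -> gap begins at byte 10667.
Cumulative ACK = next expected in-order byte = 8227 + 1155 + 1285 = 10667

10667


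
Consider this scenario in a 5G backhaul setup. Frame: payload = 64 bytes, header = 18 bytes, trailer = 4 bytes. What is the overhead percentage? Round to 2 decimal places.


Given: payload = 64 B, header = 18 B, trailer = 4 B
Overhead bytes = header + trailer = 18 + 4 = 22
Total frame = payload + overhead = 64 + 22 = 86
Overhead % = 22 / 86 * 100 = 25.5814% -> 25.58% (2 dp)

25.58


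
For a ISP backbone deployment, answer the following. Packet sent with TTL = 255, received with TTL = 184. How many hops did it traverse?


Given: initial TTL = 255, received TTL = 184
Hops = initial TTL - received TTL
Hops = 255 - 184 = 71

71


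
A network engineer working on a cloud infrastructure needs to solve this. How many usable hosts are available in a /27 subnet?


Given: subnet mask /27
Host bits = 32 - 27 = 5
Total addresses = 2^5 = 32
Usable hosts = 32 - 2 (network + broadcast) = 30

30


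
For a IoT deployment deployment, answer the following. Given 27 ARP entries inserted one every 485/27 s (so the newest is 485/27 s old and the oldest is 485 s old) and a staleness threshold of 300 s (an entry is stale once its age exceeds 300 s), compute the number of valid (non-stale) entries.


Ages are k * 485/27 s for k = 1..27 (spacing = 17.9630 s).
Entry k is valid iff k * 485/27 <= 300 iff k <= 27 * 300 / 485 = 16.7010
n_valid = floor(16.7010) = 16
(n_stale = 27 - 16 = 11)

16


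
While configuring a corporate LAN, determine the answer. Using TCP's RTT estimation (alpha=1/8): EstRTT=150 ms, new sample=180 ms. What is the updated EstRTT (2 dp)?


Given: EstRTT = 150 ms, SampleRTT = 180 ms, alpha = 1/8
New EstRTT = (1 - alpha) * EstRTT + alpha * SampleRTT
(7/8) * 150 = 131.25
(1/8) * 180 = 22.5
New EstRTT = 131.25 + 22.5 = 153.75 ms -> 153.75 ms (2 dp)

153.75


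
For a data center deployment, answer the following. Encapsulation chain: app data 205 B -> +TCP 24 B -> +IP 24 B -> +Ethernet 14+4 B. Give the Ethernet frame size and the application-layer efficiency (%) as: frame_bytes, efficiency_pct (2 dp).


TCP segment = 205 + 24 = 229 B
IP packet = 229 + 24 = 253 B
Ethernet frame = 253 + 14 + 4 = 271 B
Efficiency = app / frame = 205 / 271 = 0.756458 = 75.6458% -> 75.65% (2 dp)

271, 75.65


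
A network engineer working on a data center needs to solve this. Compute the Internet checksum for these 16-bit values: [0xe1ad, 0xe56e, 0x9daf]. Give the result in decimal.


Given words: [0xe1ad, 0xe56e, 0x9daf]
Step 1: Sum all words
Raw sum = 57773 + 58734 + 40367 = 156874
Step 2: Fold carry: (25802 + 2) = 25804
One's complement = ~25804 & 0xFFFF = 39731

39731


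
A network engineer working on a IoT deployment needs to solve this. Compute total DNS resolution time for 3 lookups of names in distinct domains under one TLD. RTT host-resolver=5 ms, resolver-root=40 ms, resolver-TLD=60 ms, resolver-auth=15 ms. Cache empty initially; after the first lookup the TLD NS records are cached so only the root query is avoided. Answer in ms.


Lookup 1 (cold cache): local + root + TLD + auth = 5 + 40 + 60 + 15 = 120 ms
Lookups 2..3 (TLD NS cached -> skip root; new domain -> still ask TLD and auth): local + TLD + auth = 5 + 60 + 15 = 80 ms each
Remaining 2 lookups: 2 * 80 = 160 ms
Total = 120 + 160 = 280 ms

280


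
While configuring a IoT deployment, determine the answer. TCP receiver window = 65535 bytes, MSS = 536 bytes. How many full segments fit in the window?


Given: RWND = 65535 bytes, MSS = 536 bytes
Full segments = floor(RWND / MSS)
Full segments = floor(65535 / 536)
Full segments = floor(122.2668) = 122

122


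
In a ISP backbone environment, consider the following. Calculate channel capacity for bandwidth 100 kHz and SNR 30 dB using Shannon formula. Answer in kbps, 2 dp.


Given: B = 100 kHz, SNR = 30 dB
SNR linear = 10^(30/10) = 1000
1 + SNR = 1001
log2(1001) = 9.9672262588
C = 100 * 1000 * 9.9672262588 = 996722.6259 bps
C = 996.722626 kbps -> 996.72 kbps (2 dp)

996.72


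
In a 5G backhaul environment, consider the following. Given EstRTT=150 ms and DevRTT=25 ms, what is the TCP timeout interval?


Given: EstRTT = 150 ms, DevRTT = 25 ms
Timeout = EstRTT + 4 * DevRTT
4 * DevRTT = 4 * 25 = 100
Timeout = 150 + 100 = 250 ms

250


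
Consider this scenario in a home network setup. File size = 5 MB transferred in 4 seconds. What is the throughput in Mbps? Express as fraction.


Given: file = 5 MB, time = 4 s
File in Mb = 5 * 8 = 40 Mb
Throughput = 40 / 4 Mbps
Throughput = 10 Mbps

10


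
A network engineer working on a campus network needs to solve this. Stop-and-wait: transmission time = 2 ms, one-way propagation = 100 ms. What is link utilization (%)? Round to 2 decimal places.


Given: Ttrans = 2 ms, Tprop = 100 ms
RTT = 2 * Tprop = 2 * 100 = 200 ms
U = Ttrans / (Ttrans + RTT)
U = 2 / (2 + 200)
U = 2 / 202 = 0.009901
U% = 0.99%

0.99


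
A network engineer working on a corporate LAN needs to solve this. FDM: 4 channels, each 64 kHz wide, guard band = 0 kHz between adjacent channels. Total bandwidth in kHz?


Given: 4 channels, 64 kHz each, guard = 0 kHz
Channel bandwidth = 4 * 64 = 256 kHz
Guard bands = 3 gaps * 0 kHz = 0 kHz
Total = 256 + 0 = 256 kHz

256


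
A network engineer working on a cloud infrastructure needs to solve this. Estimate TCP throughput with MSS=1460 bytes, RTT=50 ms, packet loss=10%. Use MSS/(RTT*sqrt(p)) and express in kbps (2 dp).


Given: MSS = 1460 bytes, RTT = 50 ms, loss = 10%
RTT in seconds = 50 / 1000 = 0.05
Loss rate = 10% = 0.1
sqrt(loss) = sqrt(0.1) = 0.316227766017
Throughput (bytes/s) = 1460 / (0.05 * 0.316227766017) = 92338.5077
Throughput (kbps) = 92338.5077 * 8 / 1000 = 738.708061 -> 738.71 kbps (2 dp)

738.71


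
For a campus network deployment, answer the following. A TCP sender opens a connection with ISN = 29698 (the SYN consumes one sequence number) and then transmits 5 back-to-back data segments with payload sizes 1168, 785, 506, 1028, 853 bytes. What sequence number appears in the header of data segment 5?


The SYN occupies sequence number ISN = 29698, so the first data byte is ISN + 1 = 29699.
SEQ of data segment i = (ISN + 1) + sum of payload sizes of segments 1..i-1.
Segment 1: SEQ = 29699, payload = 1168 bytes
Segment 2: SEQ = 30867, payload = 785 bytes
Segment 3: SEQ = 31652, payload = 506 bytes
Segment 4: SEQ = 32158, payload = 1028 bytes
Segment 5: SEQ = 33186, payload = 853 bytes
SEQ of segment 5 = 29699 + 1168 + 785 + 506 + 1028 = 33186

33186


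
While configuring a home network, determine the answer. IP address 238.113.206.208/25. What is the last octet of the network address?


Given: IP = 238.113.206.208, prefix = /25
Subnet mask = 255.255.255.128
Last octet of IP: 208
Last octet of mask: 128
Network last octet = 208 AND 128 = 128

128


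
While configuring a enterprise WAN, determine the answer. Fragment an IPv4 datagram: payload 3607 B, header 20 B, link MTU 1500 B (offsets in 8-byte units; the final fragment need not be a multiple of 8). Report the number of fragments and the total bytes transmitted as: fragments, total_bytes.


Max data per non-final fragment = floor((MTU - header)/8)*8 = floor((1500 - 20)/8)*8 = floor(1480/8)*8 = 1480 B
Final fragment needs no 8-byte alignment: it can carry up to MTU - header = 1480 B
Non-final fragments needed = ceil((payload - 1480) / 1480) = ceil(2127/1480) = ceil(1.4372) = 2
Number of fragments = 2 + 1 = 3
Fragment sizes (data): 2 * 1480 B + 647 B (last, 647 <= 1480 OK)
Total bytes sent = payload + n_frags * header = 3607 + 3*20 = 3607 + 60 = 3667 B

3, 3667


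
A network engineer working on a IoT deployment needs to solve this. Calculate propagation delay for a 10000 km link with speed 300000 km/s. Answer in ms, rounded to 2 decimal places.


Given: distance = 10000 km, speed = 300000 km/s
Delay = distance / speed = 10000 / 300000 seconds
Delay in ms = 10000 * 1000 / 300000
Delay = 33.3333 ms
Rounded to 2 dp = 33.33 ms

33.33


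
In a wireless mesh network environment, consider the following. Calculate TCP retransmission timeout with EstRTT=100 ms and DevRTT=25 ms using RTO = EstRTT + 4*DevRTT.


Given: EstRTT = 100 ms, DevRTT = 25 ms
Timeout = EstRTT + 4 * DevRTT
4 * DevRTT = 4 * 25 = 100
Timeout = 100 + 100 = 200 ms

200


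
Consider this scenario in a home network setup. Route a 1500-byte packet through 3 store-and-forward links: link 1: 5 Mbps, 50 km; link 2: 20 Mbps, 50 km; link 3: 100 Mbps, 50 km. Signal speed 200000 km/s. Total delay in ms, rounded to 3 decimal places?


Packet = 1500 bytes = 12000 bits. Store-and-forward: sum (t_trans + t_prop) per link.
Link 1: t_trans = 12000/(5*10^6) s = 2.4000 ms; t_prop = 50/200000 s = 0.2500 ms; subtotal = 2.6500 ms
Link 2: t_trans = 12000/(20*10^6) s = 0.6000 ms; t_prop = 50/200000 s = 0.2500 ms; subtotal = 0.8500 ms
Link 3: t_trans = 12000/(100*10^6) s = 0.1200 ms; t_prop = 50/200000 s = 0.2500 ms; subtotal = 0.3700 ms
End-to-end = 2.6500 + 0.8500 + 0.3700 = 3.8700 ms -> 3.870 ms (3 dp)

3.870


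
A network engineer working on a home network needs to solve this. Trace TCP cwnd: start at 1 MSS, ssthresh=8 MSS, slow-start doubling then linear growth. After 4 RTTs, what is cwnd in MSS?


RTT 0: cwnd = 1 MSS (initial)
RTT 1: cwnd = 2 MSS (slow start, doubled)
RTT 2: cwnd = 4 MSS (slow start, doubled)
RTT 3: cwnd = 8 MSS (slow start, doubled)
RTT 4: cwnd = 9 MSS (congestion avoidance, +1)

9


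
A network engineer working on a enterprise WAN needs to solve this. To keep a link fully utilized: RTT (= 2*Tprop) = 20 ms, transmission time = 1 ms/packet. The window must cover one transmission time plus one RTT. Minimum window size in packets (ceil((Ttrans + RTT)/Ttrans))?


Given: Ttrans = 1 ms, RTT = 20 ms (= 2 * Tprop, Tprop = 10 ms)
Time until first ACK returns = Ttrans + RTT = 1 + 20 = 21 ms
Need W * Ttrans >= Ttrans + RTT  ->  W >= (Ttrans + RTT) / Ttrans
(Ttrans + RTT) / Ttrans = 21 / 1 = 21
W_min = ceil(21) = 21

21


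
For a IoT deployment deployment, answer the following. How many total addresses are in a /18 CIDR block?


Given: CIDR prefix /18
Host bits = 32 - 18 = 14
Total addresses = 2^14 = 16384

16384


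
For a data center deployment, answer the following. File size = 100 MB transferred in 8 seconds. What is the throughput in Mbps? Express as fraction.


Given: file = 100 MB, time = 8 s
File in Mb = 100 * 8 = 800 Mb
Throughput = 800 / 8 Mbps
Throughput = 100 Mbps

100


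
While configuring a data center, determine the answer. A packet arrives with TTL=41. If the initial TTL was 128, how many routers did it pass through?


Given: initial TTL = 128, received TTL = 41
Hops = initial TTL - received TTL
Hops = 128 - 41 = 87

87


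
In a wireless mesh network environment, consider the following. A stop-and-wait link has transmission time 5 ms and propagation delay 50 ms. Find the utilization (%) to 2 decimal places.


Given: Ttrans = 5 ms, Tprop = 50 ms
RTT = 2 * Tprop = 2 * 50 = 100 ms
U = Ttrans / (Ttrans + RTT)
U = 5 / (5 + 100)
U = 5 / 105 = 0.047619
U% = 4.76%

4.76
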